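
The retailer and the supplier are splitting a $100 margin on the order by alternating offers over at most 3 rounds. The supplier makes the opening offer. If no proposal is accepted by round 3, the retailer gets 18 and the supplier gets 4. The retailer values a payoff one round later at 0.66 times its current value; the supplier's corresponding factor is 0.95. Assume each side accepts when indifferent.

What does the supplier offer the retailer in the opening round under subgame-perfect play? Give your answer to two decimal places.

14.59

Round 3 (the supplier proposes): the retailer gets 18 if talks fail, so the supplier offers 18 and keeps 82.
Round 2 (the retailer proposes): the supplier can get 82 next round, worth 0.95 × 82 = 77.9 now. The retailer offers 77.9 and keeps 100 − 77.9 = 22.1.
Round 1 (the supplier proposes): the retailer can get 22.1 next round, worth 0.66 × 22.1 = 14.586 now. The supplier offers 14.586 and keeps 100 − 14.586 = 85.414.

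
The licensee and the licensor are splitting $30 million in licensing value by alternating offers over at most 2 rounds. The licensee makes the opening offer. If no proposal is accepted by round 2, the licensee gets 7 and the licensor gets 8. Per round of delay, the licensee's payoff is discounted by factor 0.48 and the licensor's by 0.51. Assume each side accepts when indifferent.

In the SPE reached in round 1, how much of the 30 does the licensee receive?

18.27

Solve by backward induction from round 2.
Round 2 (the licensor proposes): the licensee gets 7 if talks fail, so the licensor offers 7 and keeps 23.
Round 1 (the licensee proposes): the licensor can get 23 next round, worth 0.51 × 23 = 11.73 now. The licensee offers 11.73 and keeps 30 − 11.73 = 18.27.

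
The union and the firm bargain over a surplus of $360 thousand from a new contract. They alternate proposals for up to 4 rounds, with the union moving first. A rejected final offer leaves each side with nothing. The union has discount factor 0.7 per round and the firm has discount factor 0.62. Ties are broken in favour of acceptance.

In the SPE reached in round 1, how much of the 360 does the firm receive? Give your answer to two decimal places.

163.83

Round 4 (the firm proposes): the union will accept anything ≥ 0, so the firm offers 0 and keeps 360.
Round 3 (the union proposes): the firm can get 360 next round, worth 0.62 × 360 = 223.2 now. The union offers 223.2 and keeps 360 − 223.2 = 136.8.
Round 2 (the firm proposes): the union can get 136.8 next round, worth 0.7 × 136.8 = 95.76 now, so the firm offers 95.76, keeping 264.24.
Round 1 (the union proposes): the firm can get 264.24 next round, worth 0.62 × 264.24 = 163.8288 now, so the union offers 163.8288, keeping 196.1712.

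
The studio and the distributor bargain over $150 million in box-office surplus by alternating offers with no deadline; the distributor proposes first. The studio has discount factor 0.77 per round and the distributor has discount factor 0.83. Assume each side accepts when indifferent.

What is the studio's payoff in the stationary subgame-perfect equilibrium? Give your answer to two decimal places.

When the distributor proposes, the studio accepts any offer worth at least 0.77 times what the studio would get by proposing next round; and vice versa.
This gives x = 150 − 0.77y and y = 150 − 0.83x, where x and y are each side's share when it proposes.
Hence (1 − 0.77·0.83)x = 150(1 − 0.77), i.e. 0.3609·x = 34.5.
x ≈ 95.5943; the studio's share is 150 − x ≈ 54.4057.

54.41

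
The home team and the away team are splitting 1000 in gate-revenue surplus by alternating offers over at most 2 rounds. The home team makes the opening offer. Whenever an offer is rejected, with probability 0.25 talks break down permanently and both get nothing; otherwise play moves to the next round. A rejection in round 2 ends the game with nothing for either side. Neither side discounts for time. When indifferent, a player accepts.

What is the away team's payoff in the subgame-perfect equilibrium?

Round 2 (the away team proposes): rejection yields 0 for the home team; the away team offers 0 and keeps 1000.
Round 1 (the home team proposes): rejecting gives the away team an expected 0.75 × 1000 = 750; the home team offers that and keeps 250.

750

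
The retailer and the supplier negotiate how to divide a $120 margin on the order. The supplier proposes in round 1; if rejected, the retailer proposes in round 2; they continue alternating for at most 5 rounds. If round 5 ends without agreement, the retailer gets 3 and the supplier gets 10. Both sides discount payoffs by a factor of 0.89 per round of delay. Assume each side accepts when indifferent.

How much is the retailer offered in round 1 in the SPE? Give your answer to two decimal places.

Solve by backward induction from round 5.
Round 5 (the supplier proposes): the retailer gets 3 if talks fail, so the supplier offers 3 and keeps 117.
Round 4 (the retailer proposes): the supplier can get 117 next round, worth 0.89 × 117 = 104.13 now; the retailer offers that and keeps 15.87.
Round 3 (the supplier proposes): the retailer can get 15.87 next round, worth 0.89 × 15.87 = 14.1243 now. The supplier offers 14.1243 and keeps 120 − 14.1243 = 105.8757.
Round 2 (the retailer proposes): the supplier can get 105.8757 next round, worth 0.89 × 105.8757 = 94.229373 now. The retailer offers 94.229373 and keeps 120 − 94.229373 = 25.770627.
Round 1 (the supplier proposes): the retailer can get 25.770627 next round, worth 0.89 × 25.770627 = 22.93585803 now; the supplier offers that and keeps 97.06414197.

22.94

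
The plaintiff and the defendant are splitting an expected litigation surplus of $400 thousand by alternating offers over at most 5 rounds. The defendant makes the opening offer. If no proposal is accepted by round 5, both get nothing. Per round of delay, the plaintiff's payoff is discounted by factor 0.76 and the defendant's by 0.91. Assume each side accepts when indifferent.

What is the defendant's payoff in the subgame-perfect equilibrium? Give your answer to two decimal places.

353.72

Round 5 (the defendant proposes): rejection yields 0 for the plaintiff; the defendant offers 0 and keeps 400.
Round 4 (the plaintiff proposes): the defendant can get 400 next round, worth 0.91 × 400 = 364 now, so the plaintiff offers 364, keeping 36.
Round 3 (the defendant proposes): the plaintiff can get 36 next round, worth 0.76 × 36 = 27.36 now. The defendant offers 27.36 and keeps 400 − 27.36 = 372.64.
Round 2 (the plaintiff proposes): the defendant can get 372.64 next round, worth 0.91 × 372.64 = 339.1024 now; the plaintiff offers that and keeps 60.8976.
Round 1 (the defendant proposes): the plaintiff can get 60.8976 next round, worth 0.76 × 60.8976 = 46.282176 now. The defendant offers 46.282176 and keeps 400 − 46.282176 = 353.717824.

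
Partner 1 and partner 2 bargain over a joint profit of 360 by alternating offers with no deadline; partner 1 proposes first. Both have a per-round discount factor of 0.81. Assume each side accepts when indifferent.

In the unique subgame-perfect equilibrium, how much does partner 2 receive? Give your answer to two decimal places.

161.10

Let x be partner 1's share when partner 1 proposes and y be partner 2's share when partner 2 proposes.
Partner 2 accepts iff offered ≥ 0.81·y, so x = 360 − 0.81y. Symmetrically y = 360 − 0.81x.
Substituting: x = 360 − 0.81(360 − 0.81x), giving x(1 − 0.81·0.81) = 360(1 − 0.81).
So x = 360 × 0.19 / 0.3439 ≈ 198.8950, and partner 2 receives 360 − x ≈ 161.1050.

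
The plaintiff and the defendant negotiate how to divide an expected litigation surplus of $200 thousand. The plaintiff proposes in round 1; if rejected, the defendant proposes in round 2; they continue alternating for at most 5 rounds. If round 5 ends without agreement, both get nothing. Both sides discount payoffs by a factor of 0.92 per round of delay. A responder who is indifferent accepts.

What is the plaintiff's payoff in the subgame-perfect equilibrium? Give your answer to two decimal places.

172.82

Round 5 (the plaintiff proposes): rejection yields 0 for the defendant; the plaintiff offers 0 and keeps 200.
Round 4 (the defendant proposes): the plaintiff can get 200 next round, worth 0.92 × 200 = 184 now; the defendant offers that and keeps 16.
Round 3 (the plaintiff proposes): the defendant can get 16 next round, worth 0.92 × 16 = 14.72 now; the plaintiff offers that and keeps 185.28.
Round 2 (the defendant proposes): the plaintiff can get 185.28 next round, worth 0.92 × 185.28 = 170.4576 now; the defendant offers that and keeps 29.5424.
Round 1 (the plaintiff proposes): the defendant can get 29.5424 next round, worth 0.92 × 29.5424 = 27.179008 now, so the plaintiff offers 27.179008, keeping 172.820992.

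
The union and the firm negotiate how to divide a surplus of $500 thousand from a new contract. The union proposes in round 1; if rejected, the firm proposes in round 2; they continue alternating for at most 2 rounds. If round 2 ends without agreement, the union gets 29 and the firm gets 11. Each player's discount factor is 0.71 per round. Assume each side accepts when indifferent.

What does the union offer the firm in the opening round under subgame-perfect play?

Solve by backward induction from round 2.
Round 2 (the firm proposes): the union gets 29 if talks fail, so the firm offers 29 and keeps 471.
Round 1 (the union proposes): the firm can get 471 next round, worth 0.71 × 471 = 334.41 now, so the union offers 334.41, keeping 165.59.

334.41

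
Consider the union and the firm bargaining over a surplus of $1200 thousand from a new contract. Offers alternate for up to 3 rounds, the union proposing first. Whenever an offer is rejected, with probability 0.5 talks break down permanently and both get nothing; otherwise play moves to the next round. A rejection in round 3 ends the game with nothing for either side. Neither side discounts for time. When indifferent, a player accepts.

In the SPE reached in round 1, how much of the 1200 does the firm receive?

300

Round 3 (the union proposes): rejection yields 0 for the firm; the union offers 0 and keeps 1200.
Round 2 (the firm proposes): rejecting gives the union an expected 0.5 × 1200 = 600, so the firm offers 600, keeping 600.
Round 1 (the union proposes): rejecting gives the firm an expected 0.5 × 600 = 300. The union offers 300 and keeps 1200 − 300 = 900.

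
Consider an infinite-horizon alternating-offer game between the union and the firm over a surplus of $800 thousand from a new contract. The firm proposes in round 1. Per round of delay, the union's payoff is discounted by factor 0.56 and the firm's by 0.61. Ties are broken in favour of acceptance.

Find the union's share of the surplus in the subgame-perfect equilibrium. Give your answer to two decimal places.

265.37

In a stationary SPE each proposer offers the other exactly their discounted continuation value.
If the firm keeps x when proposing and the union keeps y when proposing, then x = 800 − 0.56y and y = 800 − 0.61x.
Solving: x = 800(1 − 0.56) / (1 − 0.61·0.56) = 352 / 0.6584 ≈ 534.6294.
The union gets 800 − 534.6294 ≈ 265.3706.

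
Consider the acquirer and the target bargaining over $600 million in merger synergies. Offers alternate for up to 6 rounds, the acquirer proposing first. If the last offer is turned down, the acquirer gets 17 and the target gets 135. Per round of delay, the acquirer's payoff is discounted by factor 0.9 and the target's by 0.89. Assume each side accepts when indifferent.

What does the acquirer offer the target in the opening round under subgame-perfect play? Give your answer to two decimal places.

Round 6 (the target proposes): the acquirer gets 17 if talks fail, so the target offers 17 and keeps 583.
Round 5 (the acquirer proposes): the target can get 583 next round, worth 0.89 × 583 = 518.87 now. The acquirer offers 518.87 and keeps 600 − 518.87 = 81.13.
Round 4 (the target proposes): the acquirer can get 81.13 next round, worth 0.9 × 81.13 = 73.017 now. The target offers 73.017 and keeps 600 − 73.017 = 526.983.
Round 3 (the acquirer proposes): the target can get 526.983 next round, worth 0.89 × 526.983 = 469.01487 now; the acquirer offers that and keeps 130.98513.
Round 2 (the target proposes): the acquirer can get 130.98513 next round, worth 0.9 × 130.98513 = 117.886617 now; the target offers that and keeps 482.113383.
Round 1 (the acquirer proposes): the target can get 482.113383 next round, worth 0.89 × 482.113383 = 429.08091087 now. The acquirer offers 429.08091087 and keeps 600 − 429.08091087 = 170.91908913.

429.08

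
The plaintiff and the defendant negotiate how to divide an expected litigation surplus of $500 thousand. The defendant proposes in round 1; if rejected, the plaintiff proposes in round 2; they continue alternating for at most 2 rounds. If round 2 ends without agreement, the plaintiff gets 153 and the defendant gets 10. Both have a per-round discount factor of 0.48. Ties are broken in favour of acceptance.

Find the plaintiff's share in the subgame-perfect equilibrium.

Round 2 (the plaintiff proposes): the defendant gets 10 if talks fail, so the plaintiff offers 10 and keeps 490.
Round 1 (the defendant proposes): the plaintiff can get 490 next round, worth 0.48 × 490 = 235.2 now; the defendant offers that and keeps 264.8.

235.2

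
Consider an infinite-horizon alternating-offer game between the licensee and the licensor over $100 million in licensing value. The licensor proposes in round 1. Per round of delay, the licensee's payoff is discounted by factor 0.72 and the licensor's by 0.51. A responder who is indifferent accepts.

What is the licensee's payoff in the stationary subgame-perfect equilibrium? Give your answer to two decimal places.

55.75

When the licensor proposes, the licensee accepts any offer worth at least 0.72 times what the licensee would get by proposing next round; and vice versa.
This gives x = 100 − 0.72y and y = 100 − 0.51x, where x and y are each side's share when it proposes.
Hence (1 − 0.72·0.51)x = 100(1 − 0.72), i.e. 0.6328·x = 28.
x ≈ 44.2478; the licensee's share is 100 − x ≈ 55.7522.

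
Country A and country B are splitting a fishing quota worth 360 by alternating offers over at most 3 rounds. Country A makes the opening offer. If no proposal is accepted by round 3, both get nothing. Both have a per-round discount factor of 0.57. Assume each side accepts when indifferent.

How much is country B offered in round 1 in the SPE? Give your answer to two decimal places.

88.24

Round 3 (country A proposes): rejection yields 0 for country B; country A offers 0 and keeps 360.
Round 2 (country B proposes): country A can get 360 next round, worth 0.57 × 360 = 205.2 now, so country B offers 205.2, keeping 154.8.
Round 1 (country A proposes): country B can get 154.8 next round, worth 0.57 × 154.8 = 88.236 now; country A offers that and keeps 271.764.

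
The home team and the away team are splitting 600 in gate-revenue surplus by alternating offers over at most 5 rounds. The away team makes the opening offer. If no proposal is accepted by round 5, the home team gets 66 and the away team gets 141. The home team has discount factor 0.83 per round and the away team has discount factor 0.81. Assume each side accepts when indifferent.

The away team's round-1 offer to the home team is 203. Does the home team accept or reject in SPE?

Round 5 (the away team proposes): the home team gets 66 if talks fail, so the away team offers 66 and keeps 534.
Round 4 (the home team proposes): the away team can get 534 next round, worth 0.81 × 534 = 432.54 now. The home team offers 432.54 and keeps 600 − 432.54 = 167.46.
Round 3 (the away team proposes): the home team can get 167.46 next round, worth 0.83 × 167.46 = 138.9918 now, so the away team offers 138.9918, keeping 461.0082.
Round 2 (the home team proposes): the away team can get 461.0082 next round, worth 0.81 × 461.0082 = 373.416642 now; the home team offers that and keeps 226.583358.
So by rejecting in round 1, the home team gets 226.583358 next round, worth 0.83 × 226.583358 = 188.06418714 now.
Offer 203 ≥ 188.06418714, so the home team accepts.

Accept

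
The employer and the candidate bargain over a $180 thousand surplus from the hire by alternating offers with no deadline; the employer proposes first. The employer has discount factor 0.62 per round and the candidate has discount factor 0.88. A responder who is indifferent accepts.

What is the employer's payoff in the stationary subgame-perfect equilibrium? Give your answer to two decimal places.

In a stationary SPE each proposer offers the other exactly their discounted continuation value.
If the employer keeps x when proposing and the candidate keeps y when proposing, then x = 180 − 0.88y and y = 180 − 0.62x.
Solving: x = 180(1 − 0.88) / (1 − 0.62·0.88) = 21.6 / 0.4544 ≈ 47.5352.
The candidate gets 180 − 47.5352 ≈ 132.4648.

47.54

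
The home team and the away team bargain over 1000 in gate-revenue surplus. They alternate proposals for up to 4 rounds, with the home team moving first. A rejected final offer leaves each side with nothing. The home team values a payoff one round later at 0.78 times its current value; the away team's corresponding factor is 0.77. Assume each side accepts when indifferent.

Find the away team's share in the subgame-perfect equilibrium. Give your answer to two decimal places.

Solve by backward induction from round 4.
Round 4 (the away team proposes): the home team will accept anything ≥ 0, so the away team offers 0 and keeps 1000.
Round 3 (the home team proposes): the away team can get 1000 next round, worth 0.77 × 1000 = 770 now. The home team offers 770 and keeps 1000 − 770 = 230.
Round 2 (the away team proposes): the home team can get 230 next round, worth 0.78 × 230 = 179.4 now; the away team offers that and keeps 820.6.
Round 1 (the home team proposes): the away team can get 820.6 next round, worth 0.77 × 820.6 = 631.862 now, so the home team offers 631.862, keeping 368.138.

631.86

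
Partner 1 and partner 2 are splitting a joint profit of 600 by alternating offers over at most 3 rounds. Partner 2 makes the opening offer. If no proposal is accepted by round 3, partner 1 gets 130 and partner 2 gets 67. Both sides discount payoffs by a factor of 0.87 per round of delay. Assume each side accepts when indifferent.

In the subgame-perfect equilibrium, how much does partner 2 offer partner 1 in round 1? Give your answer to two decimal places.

166.26

Round 3 (partner 2 proposes): partner 1 gets 130 if talks fail, so partner 2 offers 130 and keeps 470.
Round 2 (partner 1 proposes): partner 2 can get 470 next round, worth 0.87 × 470 = 408.9 now; partner 1 offers that and keeps 191.1.
Round 1 (partner 2 proposes): partner 1 can get 191.1 next round, worth 0.87 × 191.1 = 166.257 now, so partner 2 offers 166.257, keeping 433.743.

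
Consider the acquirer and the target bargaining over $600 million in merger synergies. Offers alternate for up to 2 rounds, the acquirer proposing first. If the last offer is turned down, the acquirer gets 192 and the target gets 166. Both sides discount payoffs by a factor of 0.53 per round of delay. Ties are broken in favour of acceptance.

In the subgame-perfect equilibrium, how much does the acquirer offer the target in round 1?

216.24

Round 2 (the target proposes): the acquirer gets 192 if talks fail, so the target offers 192 and keeps 408.
Round 1 (the acquirer proposes): the target can get 408 next round, worth 0.53 × 408 = 216.24 now; the acquirer offers that and keeps 383.76.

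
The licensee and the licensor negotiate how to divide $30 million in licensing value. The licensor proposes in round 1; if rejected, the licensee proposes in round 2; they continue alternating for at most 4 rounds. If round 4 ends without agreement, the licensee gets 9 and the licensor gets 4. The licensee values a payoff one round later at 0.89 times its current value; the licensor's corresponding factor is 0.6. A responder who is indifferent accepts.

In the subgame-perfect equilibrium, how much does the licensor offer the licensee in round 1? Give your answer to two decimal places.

Round 4 (the licensee proposes): the licensor gets 4 if talks fail, so the licensee offers 4 and keeps 26.
Round 3 (the licensor proposes): the licensee can get 26 next round, worth 0.89 × 26 = 23.14 now; the licensor offers that and keeps 6.86.
Round 2 (the licensee proposes): the licensor can get 6.86 next round, worth 0.6 × 6.86 = 4.116 now, so the licensee offers 4.116, keeping 25.884.
Round 1 (the licensor proposes): the licensee can get 25.884 next round, worth 0.89 × 25.884 = 23.03676 now. The licensor offers 23.03676 and keeps 30 − 23.03676 = 6.96324.

23.04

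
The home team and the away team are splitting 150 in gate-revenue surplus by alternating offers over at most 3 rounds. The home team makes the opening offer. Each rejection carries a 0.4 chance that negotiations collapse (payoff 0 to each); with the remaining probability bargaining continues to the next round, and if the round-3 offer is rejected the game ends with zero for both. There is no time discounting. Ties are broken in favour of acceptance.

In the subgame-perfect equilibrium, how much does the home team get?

By backward induction:
Round 3 (the home team proposes): the away team will accept anything ≥ 0, so the home team offers 0 and keeps 150.
Round 2 (the away team proposes): rejecting gives the home team an expected 0.6 × 150 = 90. The away team offers 90 and keeps 150 − 90 = 60.
Round 1 (the home team proposes): rejecting gives the away team an expected 0.6 × 60 = 36; the home team offers that and keeps 114.

114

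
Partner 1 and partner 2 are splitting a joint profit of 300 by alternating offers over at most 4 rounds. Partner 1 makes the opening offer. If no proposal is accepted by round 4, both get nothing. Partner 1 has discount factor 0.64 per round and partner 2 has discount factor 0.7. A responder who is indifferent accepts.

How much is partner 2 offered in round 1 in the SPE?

Round 4 (partner 2 proposes): partner 1 will accept anything ≥ 0, so partner 2 offers 0 and keeps 300.
Round 3 (partner 1 proposes): partner 2 can get 300 next round, worth 0.7 × 300 = 210 now; partner 1 offers that and keeps 90.
Round 2 (partner 2 proposes): partner 1 can get 90 next round, worth 0.64 × 90 = 57.6 now, so partner 2 offers 57.6, keeping 242.4.
Round 1 (partner 1 proposes): partner 2 can get 242.4 next round, worth 0.7 × 242.4 = 169.68 now; partner 1 offers that and keeps 130.32.

169.68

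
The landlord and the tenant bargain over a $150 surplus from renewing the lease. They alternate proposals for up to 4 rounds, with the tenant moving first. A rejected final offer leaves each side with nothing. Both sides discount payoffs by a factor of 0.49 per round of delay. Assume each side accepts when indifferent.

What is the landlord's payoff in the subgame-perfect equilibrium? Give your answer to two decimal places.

55.13

Round 4 (the landlord proposes): rejection yields 0 for the tenant; the landlord offers 0 and keeps 150.
Round 3 (the tenant proposes): the landlord can get 150 next round, worth 0.49 × 150 = 73.5 now, so the tenant offers 73.5, keeping 76.5.
Round 2 (the landlord proposes): the tenant can get 76.5 next round, worth 0.49 × 76.5 = 37.485 now; the landlord offers that and keeps 112.515.
Round 1 (the tenant proposes): the landlord can get 112.515 next round, worth 0.49 × 112.515 = 55.13235 now, so the tenant offers 55.13235, keeping 94.86765.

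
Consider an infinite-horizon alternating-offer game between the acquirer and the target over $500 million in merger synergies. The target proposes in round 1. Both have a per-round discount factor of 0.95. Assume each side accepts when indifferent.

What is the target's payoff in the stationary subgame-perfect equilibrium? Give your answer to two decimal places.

256.41

When the target proposes, the acquirer accepts any offer worth at least 0.95 times what the acquirer would get by proposing next round; and vice versa.
This gives x = 500 − 0.95y and y = 500 − 0.95x, where x and y are each side's share when it proposes.
Hence (1 − 0.95·0.95)x = 500(1 − 0.95), i.e. 0.0975·x = 25.
x ≈ 256.4103; the acquirer's share is 500 − x ≈ 243.5897.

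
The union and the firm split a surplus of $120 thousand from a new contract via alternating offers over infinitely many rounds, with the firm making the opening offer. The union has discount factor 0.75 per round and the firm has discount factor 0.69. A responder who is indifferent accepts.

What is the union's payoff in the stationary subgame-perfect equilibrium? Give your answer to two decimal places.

Let x be the firm's share when the firm proposes and y be the union's share when the union proposes.
The union accepts iff offered ≥ 0.75·y, so x = 120 − 0.75y. Symmetrically y = 120 − 0.69x.
Substituting: x = 120 − 0.75(120 − 0.69x), giving x(1 − 0.69·0.75) = 120(1 − 0.75).
So x = 120 × 0.25 / 0.4825 ≈ 62.1762, and the union receives 120 − x ≈ 57.8238.

57.82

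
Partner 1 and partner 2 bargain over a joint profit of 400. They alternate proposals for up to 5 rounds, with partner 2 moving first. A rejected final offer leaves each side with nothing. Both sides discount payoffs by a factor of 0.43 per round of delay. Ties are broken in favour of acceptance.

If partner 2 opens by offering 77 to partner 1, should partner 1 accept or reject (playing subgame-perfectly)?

Round 5 (partner 2 proposes): rejection yields 0 for partner 1; partner 2 offers 0 and keeps 400.
Round 4 (partner 1 proposes): partner 2 can get 400 next round, worth 0.43 × 400 = 172 now; partner 1 offers that and keeps 228.
Round 3 (partner 2 proposes): partner 1 can get 228 next round, worth 0.43 × 228 = 98.04 now. Partner 2 offers 98.04 and keeps 400 − 98.04 = 301.96.
Round 2 (partner 1 proposes): partner 2 can get 301.96 next round, worth 0.43 × 301.96 = 129.8428 now, so partner 1 offers 129.8428, keeping 270.1572.
So by rejecting in round 1, partner 1 gets 270.1572 next round, worth 0.43 × 270.1572 = 116.167596 now.
Offer 77 < 116.167596, so partner 1 rejects.

Reject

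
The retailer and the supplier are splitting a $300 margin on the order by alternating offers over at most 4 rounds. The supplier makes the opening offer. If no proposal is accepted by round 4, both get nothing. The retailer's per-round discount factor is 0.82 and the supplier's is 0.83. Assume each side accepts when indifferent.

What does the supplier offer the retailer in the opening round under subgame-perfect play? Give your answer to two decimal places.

Solve by backward induction from round 4.
Round 4 (the retailer proposes): the supplier will accept anything ≥ 0, so the retailer offers 0 and keeps 300.
Round 3 (the supplier proposes): the retailer can get 300 next round, worth 0.82 × 300 = 246 now, so the supplier offers 246, keeping 54.
Round 2 (the retailer proposes): the supplier can get 54 next round, worth 0.83 × 54 = 44.82 now, so the retailer offers 44.82, keeping 255.18.
Round 1 (the supplier proposes): the retailer can get 255.18 next round, worth 0.82 × 255.18 = 209.2476 now, so the supplier offers 209.2476, keeping 90.7524.

209.25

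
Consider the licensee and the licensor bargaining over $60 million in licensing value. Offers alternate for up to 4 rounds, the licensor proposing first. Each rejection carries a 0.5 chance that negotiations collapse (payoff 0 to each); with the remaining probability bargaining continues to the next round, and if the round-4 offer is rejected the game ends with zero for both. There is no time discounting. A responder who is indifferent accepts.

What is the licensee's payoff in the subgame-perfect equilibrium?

Round 4 (the licensee proposes): rejection yields 0 for the licensor; the licensee offers 0 and keeps 60.
Round 3 (the licensor proposes): rejecting gives the licensee an expected 0.5 × 60 = 30. The licensor offers 30 and keeps 60 − 30 = 30.
Round 2 (the licensee proposes): rejecting gives the licensor an expected 0.5 × 30 = 15; the licensee offers that and keeps 45.
Round 1 (the licensor proposes): rejecting gives the licensee an expected 0.5 × 45 = 22.5; the licensor offers that and keeps 37.5.

22.5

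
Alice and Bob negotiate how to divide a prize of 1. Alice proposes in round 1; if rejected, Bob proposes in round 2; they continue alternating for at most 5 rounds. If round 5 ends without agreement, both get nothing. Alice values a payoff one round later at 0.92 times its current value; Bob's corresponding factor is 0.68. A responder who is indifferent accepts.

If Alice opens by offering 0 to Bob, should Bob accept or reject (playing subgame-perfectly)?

Reject

Round 5 (Alice proposes): Bob will accept anything ≥ 0, so Alice offers 0 and keeps 1.
Round 4 (Bob proposes): Alice can get 1 next round, worth 0.92 × 1 = 0.92 now. Bob offers 0.92 and keeps 1 − 0.92 = 0.08.
Round 3 (Alice proposes): Bob can get 0.08 next round, worth 0.68 × 0.08 = 0.0544 now; Alice offers that and keeps 0.9456.
Round 2 (Bob proposes): Alice can get 0.9456 next round, worth 0.92 × 0.9456 = 0.869952 now. Bob offers 0.869952 and keeps 1 − 0.869952 = 0.130048.
So by rejecting in round 1, Bob gets 0.130048 next round, worth 0.68 × 0.130048 = 0.08843264 now.
Offer 0 < 0.08843264, so Bob rejects.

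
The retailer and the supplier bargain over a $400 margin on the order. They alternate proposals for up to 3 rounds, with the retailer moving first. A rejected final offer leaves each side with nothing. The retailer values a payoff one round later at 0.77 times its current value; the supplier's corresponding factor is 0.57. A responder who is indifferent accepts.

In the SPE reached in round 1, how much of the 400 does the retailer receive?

Round 3 (the retailer proposes): rejection yields 0 for the supplier; the retailer offers 0 and keeps 400.
Round 2 (the supplier proposes): the retailer can get 400 next round, worth 0.77 × 400 = 308 now; the supplier offers that and keeps 92.
Round 1 (the retailer proposes): the supplier can get 92 next round, worth 0.57 × 92 = 52.44 now, so the retailer offers 52.44, keeping 347.56.

347.56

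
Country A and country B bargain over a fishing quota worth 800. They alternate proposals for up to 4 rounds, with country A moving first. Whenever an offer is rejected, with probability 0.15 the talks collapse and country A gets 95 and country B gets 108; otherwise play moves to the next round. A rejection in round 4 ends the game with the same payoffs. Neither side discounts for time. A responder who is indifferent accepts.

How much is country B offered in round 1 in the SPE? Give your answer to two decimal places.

550.75

By backward induction:
Round 4 (country B proposes): country A gets 95 if talks fail, so country B offers 95 and keeps 705.
Round 3 (country A proposes): rejecting gives country B an expected 0.85 × 705 + 0.15 × 108 = 615.45. Country A offers 615.45 and keeps 800 − 615.45 = 184.55.
Round 2 (country B proposes): rejecting gives country A an expected 0.85 × 184.55 + 0.15 × 95 = 171.1175; country B offers that and keeps 628.8825.
Round 1 (country A proposes): rejecting gives country B an expected 0.85 × 628.8825 + 0.15 × 108 = 550.750125, so country A offers 550.750125, keeping 249.249875.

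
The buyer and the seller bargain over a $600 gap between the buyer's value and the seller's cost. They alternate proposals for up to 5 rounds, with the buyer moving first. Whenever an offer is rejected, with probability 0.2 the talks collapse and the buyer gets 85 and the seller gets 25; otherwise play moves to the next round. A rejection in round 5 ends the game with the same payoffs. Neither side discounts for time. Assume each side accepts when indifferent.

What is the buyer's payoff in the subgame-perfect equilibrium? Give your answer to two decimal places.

446.42

By backward induction:
Round 5 (the buyer proposes): the seller gets 25 if talks fail, so the buyer offers 25 and keeps 575.
Round 4 (the seller proposes): rejecting gives the buyer an expected 0.8 × 575 + 0.2 × 85 = 477, so the seller offers 477, keeping 123.
Round 3 (the buyer proposes): rejecting gives the seller an expected 0.8 × 123 + 0.2 × 25 = 103.4; the buyer offers that and keeps 496.6.
Round 2 (the seller proposes): rejecting gives the buyer an expected 0.8 × 496.6 + 0.2 × 85 = 414.28. The seller offers 414.28 and keeps 600 − 414.28 = 185.72.
Round 1 (the buyer proposes): rejecting gives the seller an expected 0.8 × 185.72 + 0.2 × 25 = 153.576, so the buyer offers 153.576, keeping 446.424.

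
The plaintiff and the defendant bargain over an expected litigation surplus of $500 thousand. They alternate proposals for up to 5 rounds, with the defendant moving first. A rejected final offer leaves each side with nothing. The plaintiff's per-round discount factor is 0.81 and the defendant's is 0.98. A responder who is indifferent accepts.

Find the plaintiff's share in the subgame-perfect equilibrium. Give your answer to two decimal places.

14.53

Work backward from the last round.
Round 5 (the defendant proposes): the plaintiff will accept anything ≥ 0, so the defendant offers 0 and keeps 500.
Round 4 (the plaintiff proposes): the defendant can get 500 next round, worth 0.98 × 500 = 490 now, so the plaintiff offers 490, keeping 10.
Round 3 (the defendant proposes): the plaintiff can get 10 next round, worth 0.81 × 10 = 8.1 now; the defendant offers that and keeps 491.9.
Round 2 (the plaintiff proposes): the defendant can get 491.9 next round, worth 0.98 × 491.9 = 482.062 now; the plaintiff offers that and keeps 17.938.
Round 1 (the defendant proposes): the plaintiff can get 17.938 next round, worth 0.81 × 17.938 = 14.52978 now, so the defendant offers 14.52978, keeping 485.47022.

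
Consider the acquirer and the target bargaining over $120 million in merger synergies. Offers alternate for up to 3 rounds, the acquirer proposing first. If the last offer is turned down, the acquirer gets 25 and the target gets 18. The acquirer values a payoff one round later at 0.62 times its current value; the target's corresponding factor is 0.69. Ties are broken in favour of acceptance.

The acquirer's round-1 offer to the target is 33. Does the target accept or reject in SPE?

Reject

Work out the target's continuation value if the offer is rejected.
Round 3 (the acquirer proposes): the target gets 18 if talks fail, so the acquirer offers 18 and keeps 102.
Round 2 (the target proposes): the acquirer can get 102 next round, worth 0.62 × 102 = 63.24 now. The target offers 63.24 and keeps 120 − 63.24 = 56.76.
So by rejecting in round 1, the target gets 56.76 next round, worth 0.69 × 56.76 = 39.1644 now.
Offer 33 < 39.1644, so the target rejects.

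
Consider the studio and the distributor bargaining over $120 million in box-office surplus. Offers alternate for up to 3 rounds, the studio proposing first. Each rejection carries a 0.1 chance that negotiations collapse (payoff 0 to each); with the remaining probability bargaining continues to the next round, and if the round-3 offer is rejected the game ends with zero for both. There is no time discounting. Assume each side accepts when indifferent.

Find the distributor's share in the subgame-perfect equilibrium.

10.8

Round 3 (the studio proposes): the distributor will accept anything ≥ 0, so the studio offers 0 and keeps 120.
Round 2 (the distributor proposes): rejecting gives the studio an expected 0.9 × 120 = 108; the distributor offers that and keeps 12.
Round 1 (the studio proposes): rejecting gives the distributor an expected 0.9 × 12 = 10.8. The studio offers 10.8 and keeps 120 − 10.8 = 109.2.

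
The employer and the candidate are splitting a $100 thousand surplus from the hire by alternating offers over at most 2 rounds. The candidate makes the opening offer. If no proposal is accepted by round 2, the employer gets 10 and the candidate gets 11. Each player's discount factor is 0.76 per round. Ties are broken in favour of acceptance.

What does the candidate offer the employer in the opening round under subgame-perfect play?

67.64

Round 2 (the employer proposes): the candidate gets 11 if talks fail, so the employer offers 11 and keeps 89.
Round 1 (the candidate proposes): the employer can get 89 next round, worth 0.76 × 89 = 67.64 now; the candidate offers that and keeps 32.36.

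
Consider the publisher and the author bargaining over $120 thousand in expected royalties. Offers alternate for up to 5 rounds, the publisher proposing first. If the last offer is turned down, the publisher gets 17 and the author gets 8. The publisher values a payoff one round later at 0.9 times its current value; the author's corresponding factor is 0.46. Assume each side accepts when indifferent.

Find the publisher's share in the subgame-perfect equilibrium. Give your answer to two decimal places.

110.82

Round 5 (the publisher proposes): the author gets 8 if talks fail, so the publisher offers 8 and keeps 112.
Round 4 (the author proposes): the publisher can get 112 next round, worth 0.9 × 112 = 100.8 now. The author offers 100.8 and keeps 120 − 100.8 = 19.2.
Round 3 (the publisher proposes): the author can get 19.2 next round, worth 0.46 × 19.2 = 8.832 now, so the publisher offers 8.832, keeping 111.168.
Round 2 (the author proposes): the publisher can get 111.168 next round, worth 0.9 × 111.168 = 100.0512 now, so the author offers 100.0512, keeping 19.9488.
Round 1 (the publisher proposes): the author can get 19.9488 next round, worth 0.46 × 19.9488 = 9.176448 now, so the publisher offers 9.176448, keeping 110.823552.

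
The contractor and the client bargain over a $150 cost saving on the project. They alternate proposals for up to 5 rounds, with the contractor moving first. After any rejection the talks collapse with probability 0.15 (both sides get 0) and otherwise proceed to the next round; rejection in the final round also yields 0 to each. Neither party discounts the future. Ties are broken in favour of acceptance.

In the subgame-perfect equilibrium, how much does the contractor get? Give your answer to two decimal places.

117.06

Round 5 (the contractor proposes): the client will accept anything ≥ 0, so the contractor offers 0 and keeps 150.
Round 4 (the client proposes): rejecting gives the contractor an expected 0.85 × 150 = 127.5; the client offers that and keeps 22.5.
Round 3 (the contractor proposes): rejecting gives the client an expected 0.85 × 22.5 = 19.125. The contractor offers 19.125 and keeps 150 − 19.125 = 130.875.
Round 2 (the client proposes): rejecting gives the contractor an expected 0.85 × 130.875 = 111.24375, so the client offers 111.24375, keeping 38.75625.
Round 1 (the contractor proposes): rejecting gives the client an expected 0.85 × 38.75625 = 32.9428125. The contractor offers 32.9428125 and keeps 150 − 32.9428125 = 117.0571875.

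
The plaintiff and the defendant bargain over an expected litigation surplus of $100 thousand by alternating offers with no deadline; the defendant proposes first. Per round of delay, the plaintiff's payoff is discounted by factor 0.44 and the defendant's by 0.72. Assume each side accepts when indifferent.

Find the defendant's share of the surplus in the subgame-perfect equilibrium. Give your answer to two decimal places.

When the defendant proposes, the plaintiff accepts any offer worth at least 0.44 times what the plaintiff would get by proposing next round; and vice versa.
This gives x = 100 − 0.44y and y = 100 − 0.72x, where x and y are each side's share when it proposes.
Hence (1 − 0.44·0.72)x = 100(1 − 0.44), i.e. 0.6832·x = 56.
x ≈ 81.9672; the plaintiff's share is 100 − x ≈ 18.0328.

81.97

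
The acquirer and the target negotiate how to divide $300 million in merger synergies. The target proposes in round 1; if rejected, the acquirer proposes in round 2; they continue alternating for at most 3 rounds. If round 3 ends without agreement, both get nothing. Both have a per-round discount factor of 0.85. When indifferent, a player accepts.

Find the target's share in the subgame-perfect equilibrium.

261.75

Round 3 (the target proposes): the acquirer will accept anything ≥ 0, so the target offers 0 and keeps 300.
Round 2 (the acquirer proposes): the target can get 300 next round, worth 0.85 × 300 = 255 now, so the acquirer offers 255, keeping 45.
Round 1 (the target proposes): the acquirer can get 45 next round, worth 0.85 × 45 = 38.25 now; the target offers that and keeps 261.75.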